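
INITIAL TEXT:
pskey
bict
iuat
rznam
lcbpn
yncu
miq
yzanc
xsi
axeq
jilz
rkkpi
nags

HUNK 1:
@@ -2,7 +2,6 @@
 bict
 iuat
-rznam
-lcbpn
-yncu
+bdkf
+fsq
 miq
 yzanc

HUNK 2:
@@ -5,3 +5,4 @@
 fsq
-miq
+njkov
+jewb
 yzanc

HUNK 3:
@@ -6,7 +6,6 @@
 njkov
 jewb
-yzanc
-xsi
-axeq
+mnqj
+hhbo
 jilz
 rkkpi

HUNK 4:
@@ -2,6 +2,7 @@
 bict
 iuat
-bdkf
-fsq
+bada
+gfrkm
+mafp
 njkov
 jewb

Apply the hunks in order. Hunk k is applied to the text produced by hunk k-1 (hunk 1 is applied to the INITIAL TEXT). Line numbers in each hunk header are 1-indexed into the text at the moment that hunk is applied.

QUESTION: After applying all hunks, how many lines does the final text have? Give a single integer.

Answer: 13

Derivation:
Hunk 1: at line 2 remove [rznam,lcbpn,yncu] add [bdkf,fsq] -> 12 lines: pskey bict iuat bdkf fsq miq yzanc xsi axeq jilz rkkpi nags
Hunk 2: at line 5 remove [miq] add [njkov,jewb] -> 13 lines: pskey bict iuat bdkf fsq njkov jewb yzanc xsi axeq jilz rkkpi nags
Hunk 3: at line 6 remove [yzanc,xsi,axeq] add [mnqj,hhbo] -> 12 lines: pskey bict iuat bdkf fsq njkov jewb mnqj hhbo jilz rkkpi nags
Hunk 4: at line 2 remove [bdkf,fsq] add [bada,gfrkm,mafp] -> 13 lines: pskey bict iuat bada gfrkm mafp njkov jewb mnqj hhbo jilz rkkpi nags
Final line count: 13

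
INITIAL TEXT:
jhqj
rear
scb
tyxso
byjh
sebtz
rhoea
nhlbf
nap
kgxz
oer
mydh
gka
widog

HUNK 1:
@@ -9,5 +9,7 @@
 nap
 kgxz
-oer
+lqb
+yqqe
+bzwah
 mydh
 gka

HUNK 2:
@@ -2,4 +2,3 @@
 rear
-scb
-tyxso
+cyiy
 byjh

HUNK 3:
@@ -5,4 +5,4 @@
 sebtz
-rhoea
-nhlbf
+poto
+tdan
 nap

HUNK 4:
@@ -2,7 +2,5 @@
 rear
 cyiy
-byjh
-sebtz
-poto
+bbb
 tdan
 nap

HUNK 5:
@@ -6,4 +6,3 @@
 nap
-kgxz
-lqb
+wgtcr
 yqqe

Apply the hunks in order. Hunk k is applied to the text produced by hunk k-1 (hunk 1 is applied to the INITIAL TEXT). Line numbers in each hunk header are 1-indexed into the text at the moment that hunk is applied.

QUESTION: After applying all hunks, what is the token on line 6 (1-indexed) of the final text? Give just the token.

Answer: nap

Derivation:
Hunk 1: at line 9 remove [oer] add [lqb,yqqe,bzwah] -> 16 lines: jhqj rear scb tyxso byjh sebtz rhoea nhlbf nap kgxz lqb yqqe bzwah mydh gka widog
Hunk 2: at line 2 remove [scb,tyxso] add [cyiy] -> 15 lines: jhqj rear cyiy byjh sebtz rhoea nhlbf nap kgxz lqb yqqe bzwah mydh gka widog
Hunk 3: at line 5 remove [rhoea,nhlbf] add [poto,tdan] -> 15 lines: jhqj rear cyiy byjh sebtz poto tdan nap kgxz lqb yqqe bzwah mydh gka widog
Hunk 4: at line 2 remove [byjh,sebtz,poto] add [bbb] -> 13 lines: jhqj rear cyiy bbb tdan nap kgxz lqb yqqe bzwah mydh gka widog
Hunk 5: at line 6 remove [kgxz,lqb] add [wgtcr] -> 12 lines: jhqj rear cyiy bbb tdan nap wgtcr yqqe bzwah mydh gka widog
Final line 6: nap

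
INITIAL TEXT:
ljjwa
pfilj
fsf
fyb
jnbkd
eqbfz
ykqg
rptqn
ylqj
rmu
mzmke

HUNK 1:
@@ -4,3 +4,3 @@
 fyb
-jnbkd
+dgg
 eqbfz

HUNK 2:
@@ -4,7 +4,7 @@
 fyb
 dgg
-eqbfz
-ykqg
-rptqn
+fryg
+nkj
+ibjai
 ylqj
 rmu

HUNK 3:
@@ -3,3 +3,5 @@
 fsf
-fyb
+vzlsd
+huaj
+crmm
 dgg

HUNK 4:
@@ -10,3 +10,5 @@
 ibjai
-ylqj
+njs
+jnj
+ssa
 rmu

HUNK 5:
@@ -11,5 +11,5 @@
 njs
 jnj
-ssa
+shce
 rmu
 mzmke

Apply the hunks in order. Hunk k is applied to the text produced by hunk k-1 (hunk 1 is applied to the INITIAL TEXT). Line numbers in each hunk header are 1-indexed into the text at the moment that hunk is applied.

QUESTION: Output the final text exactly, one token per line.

Answer: ljjwa
pfilj
fsf
vzlsd
huaj
crmm
dgg
fryg
nkj
ibjai
njs
jnj
shce
rmu
mzmke

Derivation:
Hunk 1: at line 4 remove [jnbkd] add [dgg] -> 11 lines: ljjwa pfilj fsf fyb dgg eqbfz ykqg rptqn ylqj rmu mzmke
Hunk 2: at line 4 remove [eqbfz,ykqg,rptqn] add [fryg,nkj,ibjai] -> 11 lines: ljjwa pfilj fsf fyb dgg fryg nkj ibjai ylqj rmu mzmke
Hunk 3: at line 3 remove [fyb] add [vzlsd,huaj,crmm] -> 13 lines: ljjwa pfilj fsf vzlsd huaj crmm dgg fryg nkj ibjai ylqj rmu mzmke
Hunk 4: at line 10 remove [ylqj] add [njs,jnj,ssa] -> 15 lines: ljjwa pfilj fsf vzlsd huaj crmm dgg fryg nkj ibjai njs jnj ssa rmu mzmke
Hunk 5: at line 11 remove [ssa] add [shce] -> 15 lines: ljjwa pfilj fsf vzlsd huaj crmm dgg fryg nkj ibjai njs jnj shce rmu mzmke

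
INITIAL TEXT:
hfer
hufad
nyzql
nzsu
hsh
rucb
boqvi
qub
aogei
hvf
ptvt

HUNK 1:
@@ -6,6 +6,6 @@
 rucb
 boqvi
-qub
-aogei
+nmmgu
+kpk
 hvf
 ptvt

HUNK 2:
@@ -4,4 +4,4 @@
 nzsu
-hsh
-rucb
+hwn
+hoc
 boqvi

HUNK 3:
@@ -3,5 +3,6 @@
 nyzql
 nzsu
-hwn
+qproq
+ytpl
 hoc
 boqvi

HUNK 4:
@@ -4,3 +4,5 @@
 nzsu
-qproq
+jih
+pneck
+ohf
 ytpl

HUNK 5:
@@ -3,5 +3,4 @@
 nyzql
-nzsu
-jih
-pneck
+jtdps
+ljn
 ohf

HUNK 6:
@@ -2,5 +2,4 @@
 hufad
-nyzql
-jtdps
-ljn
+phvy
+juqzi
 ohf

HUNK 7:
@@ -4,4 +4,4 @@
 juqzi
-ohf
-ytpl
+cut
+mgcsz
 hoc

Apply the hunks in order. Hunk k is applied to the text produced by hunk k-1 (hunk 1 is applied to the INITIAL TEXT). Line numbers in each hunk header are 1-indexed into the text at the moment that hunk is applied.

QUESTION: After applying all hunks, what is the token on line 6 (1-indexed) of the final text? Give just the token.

Hunk 1: at line 6 remove [qub,aogei] add [nmmgu,kpk] -> 11 lines: hfer hufad nyzql nzsu hsh rucb boqvi nmmgu kpk hvf ptvt
Hunk 2: at line 4 remove [hsh,rucb] add [hwn,hoc] -> 11 lines: hfer hufad nyzql nzsu hwn hoc boqvi nmmgu kpk hvf ptvt
Hunk 3: at line 3 remove [hwn] add [qproq,ytpl] -> 12 lines: hfer hufad nyzql nzsu qproq ytpl hoc boqvi nmmgu kpk hvf ptvt
Hunk 4: at line 4 remove [qproq] add [jih,pneck,ohf] -> 14 lines: hfer hufad nyzql nzsu jih pneck ohf ytpl hoc boqvi nmmgu kpk hvf ptvt
Hunk 5: at line 3 remove [nzsu,jih,pneck] add [jtdps,ljn] -> 13 lines: hfer hufad nyzql jtdps ljn ohf ytpl hoc boqvi nmmgu kpk hvf ptvt
Hunk 6: at line 2 remove [nyzql,jtdps,ljn] add [phvy,juqzi] -> 12 lines: hfer hufad phvy juqzi ohf ytpl hoc boqvi nmmgu kpk hvf ptvt
Hunk 7: at line 4 remove [ohf,ytpl] add [cut,mgcsz] -> 12 lines: hfer hufad phvy juqzi cut mgcsz hoc boqvi nmmgu kpk hvf ptvt
Final line 6: mgcsz

Answer: mgcsz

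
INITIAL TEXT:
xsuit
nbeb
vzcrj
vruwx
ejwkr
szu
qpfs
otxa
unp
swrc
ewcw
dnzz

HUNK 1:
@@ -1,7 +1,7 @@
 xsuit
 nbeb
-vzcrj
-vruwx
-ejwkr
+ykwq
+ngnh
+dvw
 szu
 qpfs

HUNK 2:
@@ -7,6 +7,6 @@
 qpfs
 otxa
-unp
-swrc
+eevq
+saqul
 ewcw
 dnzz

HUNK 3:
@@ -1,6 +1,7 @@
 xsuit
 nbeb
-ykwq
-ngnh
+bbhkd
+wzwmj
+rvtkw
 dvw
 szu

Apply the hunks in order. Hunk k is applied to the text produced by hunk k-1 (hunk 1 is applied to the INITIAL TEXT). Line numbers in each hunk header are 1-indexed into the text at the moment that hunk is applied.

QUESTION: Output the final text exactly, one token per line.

Hunk 1: at line 1 remove [vzcrj,vruwx,ejwkr] add [ykwq,ngnh,dvw] -> 12 lines: xsuit nbeb ykwq ngnh dvw szu qpfs otxa unp swrc ewcw dnzz
Hunk 2: at line 7 remove [unp,swrc] add [eevq,saqul] -> 12 lines: xsuit nbeb ykwq ngnh dvw szu qpfs otxa eevq saqul ewcw dnzz
Hunk 3: at line 1 remove [ykwq,ngnh] add [bbhkd,wzwmj,rvtkw] -> 13 lines: xsuit nbeb bbhkd wzwmj rvtkw dvw szu qpfs otxa eevq saqul ewcw dnzz

Answer: xsuit
nbeb
bbhkd
wzwmj
rvtkw
dvw
szu
qpfs
otxa
eevq
saqul
ewcw
dnzz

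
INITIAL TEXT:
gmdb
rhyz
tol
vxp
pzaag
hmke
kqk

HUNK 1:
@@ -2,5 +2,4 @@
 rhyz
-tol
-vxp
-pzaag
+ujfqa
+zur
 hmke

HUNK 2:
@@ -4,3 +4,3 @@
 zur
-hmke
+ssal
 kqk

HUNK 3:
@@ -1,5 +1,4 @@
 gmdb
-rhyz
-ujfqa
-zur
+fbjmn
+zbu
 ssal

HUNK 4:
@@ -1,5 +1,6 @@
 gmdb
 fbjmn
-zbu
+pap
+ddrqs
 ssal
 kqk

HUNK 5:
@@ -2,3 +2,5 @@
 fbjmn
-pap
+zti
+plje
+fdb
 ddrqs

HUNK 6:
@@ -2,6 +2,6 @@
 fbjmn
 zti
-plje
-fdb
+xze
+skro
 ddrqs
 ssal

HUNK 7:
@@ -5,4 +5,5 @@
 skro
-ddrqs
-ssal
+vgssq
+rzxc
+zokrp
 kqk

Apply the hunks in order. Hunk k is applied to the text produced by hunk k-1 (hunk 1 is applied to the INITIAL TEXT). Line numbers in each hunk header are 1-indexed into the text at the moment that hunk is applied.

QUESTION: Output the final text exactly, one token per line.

Answer: gmdb
fbjmn
zti
xze
skro
vgssq
rzxc
zokrp
kqk

Derivation:
Hunk 1: at line 2 remove [tol,vxp,pzaag] add [ujfqa,zur] -> 6 lines: gmdb rhyz ujfqa zur hmke kqk
Hunk 2: at line 4 remove [hmke] add [ssal] -> 6 lines: gmdb rhyz ujfqa zur ssal kqk
Hunk 3: at line 1 remove [rhyz,ujfqa,zur] add [fbjmn,zbu] -> 5 lines: gmdb fbjmn zbu ssal kqk
Hunk 4: at line 1 remove [zbu] add [pap,ddrqs] -> 6 lines: gmdb fbjmn pap ddrqs ssal kqk
Hunk 5: at line 2 remove [pap] add [zti,plje,fdb] -> 8 lines: gmdb fbjmn zti plje fdb ddrqs ssal kqk
Hunk 6: at line 2 remove [plje,fdb] add [xze,skro] -> 8 lines: gmdb fbjmn zti xze skro ddrqs ssal kqk
Hunk 7: at line 5 remove [ddrqs,ssal] add [vgssq,rzxc,zokrp] -> 9 lines: gmdb fbjmn zti xze skro vgssq rzxc zokrp kqk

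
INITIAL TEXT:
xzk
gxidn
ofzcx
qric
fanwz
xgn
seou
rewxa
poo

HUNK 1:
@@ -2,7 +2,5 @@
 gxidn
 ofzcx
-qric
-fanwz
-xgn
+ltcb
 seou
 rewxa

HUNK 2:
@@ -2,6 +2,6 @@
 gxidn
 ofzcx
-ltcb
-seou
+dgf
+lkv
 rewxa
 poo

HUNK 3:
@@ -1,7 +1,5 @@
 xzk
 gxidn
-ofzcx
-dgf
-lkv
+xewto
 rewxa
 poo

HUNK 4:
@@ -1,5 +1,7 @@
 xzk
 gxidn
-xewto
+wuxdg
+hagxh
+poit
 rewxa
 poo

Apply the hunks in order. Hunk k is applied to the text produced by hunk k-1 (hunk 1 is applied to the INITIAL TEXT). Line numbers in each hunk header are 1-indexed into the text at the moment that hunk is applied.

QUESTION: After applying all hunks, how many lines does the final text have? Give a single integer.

Hunk 1: at line 2 remove [qric,fanwz,xgn] add [ltcb] -> 7 lines: xzk gxidn ofzcx ltcb seou rewxa poo
Hunk 2: at line 2 remove [ltcb,seou] add [dgf,lkv] -> 7 lines: xzk gxidn ofzcx dgf lkv rewxa poo
Hunk 3: at line 1 remove [ofzcx,dgf,lkv] add [xewto] -> 5 lines: xzk gxidn xewto rewxa poo
Hunk 4: at line 1 remove [xewto] add [wuxdg,hagxh,poit] -> 7 lines: xzk gxidn wuxdg hagxh poit rewxa poo
Final line count: 7

Answer: 7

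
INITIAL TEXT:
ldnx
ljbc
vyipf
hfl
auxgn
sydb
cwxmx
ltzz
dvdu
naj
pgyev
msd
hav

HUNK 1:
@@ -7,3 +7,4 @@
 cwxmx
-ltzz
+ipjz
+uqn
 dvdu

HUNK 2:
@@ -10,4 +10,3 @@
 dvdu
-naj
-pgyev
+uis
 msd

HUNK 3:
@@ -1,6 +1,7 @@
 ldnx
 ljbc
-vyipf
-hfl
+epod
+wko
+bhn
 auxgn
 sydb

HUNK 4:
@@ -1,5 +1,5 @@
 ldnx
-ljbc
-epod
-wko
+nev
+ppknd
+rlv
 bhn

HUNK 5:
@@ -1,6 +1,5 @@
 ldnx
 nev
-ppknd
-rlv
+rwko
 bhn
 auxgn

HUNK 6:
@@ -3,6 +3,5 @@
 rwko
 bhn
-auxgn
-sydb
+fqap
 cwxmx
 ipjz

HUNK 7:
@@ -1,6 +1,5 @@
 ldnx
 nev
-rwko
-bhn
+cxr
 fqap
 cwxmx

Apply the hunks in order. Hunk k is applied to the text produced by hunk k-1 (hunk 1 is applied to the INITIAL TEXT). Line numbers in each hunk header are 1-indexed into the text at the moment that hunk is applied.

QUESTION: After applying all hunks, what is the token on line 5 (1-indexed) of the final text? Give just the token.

Answer: cwxmx

Derivation:
Hunk 1: at line 7 remove [ltzz] add [ipjz,uqn] -> 14 lines: ldnx ljbc vyipf hfl auxgn sydb cwxmx ipjz uqn dvdu naj pgyev msd hav
Hunk 2: at line 10 remove [naj,pgyev] add [uis] -> 13 lines: ldnx ljbc vyipf hfl auxgn sydb cwxmx ipjz uqn dvdu uis msd hav
Hunk 3: at line 1 remove [vyipf,hfl] add [epod,wko,bhn] -> 14 lines: ldnx ljbc epod wko bhn auxgn sydb cwxmx ipjz uqn dvdu uis msd hav
Hunk 4: at line 1 remove [ljbc,epod,wko] add [nev,ppknd,rlv] -> 14 lines: ldnx nev ppknd rlv bhn auxgn sydb cwxmx ipjz uqn dvdu uis msd hav
Hunk 5: at line 1 remove [ppknd,rlv] add [rwko] -> 13 lines: ldnx nev rwko bhn auxgn sydb cwxmx ipjz uqn dvdu uis msd hav
Hunk 6: at line 3 remove [auxgn,sydb] add [fqap] -> 12 lines: ldnx nev rwko bhn fqap cwxmx ipjz uqn dvdu uis msd hav
Hunk 7: at line 1 remove [rwko,bhn] add [cxr] -> 11 lines: ldnx nev cxr fqap cwxmx ipjz uqn dvdu uis msd hav
Final line 5: cwxmx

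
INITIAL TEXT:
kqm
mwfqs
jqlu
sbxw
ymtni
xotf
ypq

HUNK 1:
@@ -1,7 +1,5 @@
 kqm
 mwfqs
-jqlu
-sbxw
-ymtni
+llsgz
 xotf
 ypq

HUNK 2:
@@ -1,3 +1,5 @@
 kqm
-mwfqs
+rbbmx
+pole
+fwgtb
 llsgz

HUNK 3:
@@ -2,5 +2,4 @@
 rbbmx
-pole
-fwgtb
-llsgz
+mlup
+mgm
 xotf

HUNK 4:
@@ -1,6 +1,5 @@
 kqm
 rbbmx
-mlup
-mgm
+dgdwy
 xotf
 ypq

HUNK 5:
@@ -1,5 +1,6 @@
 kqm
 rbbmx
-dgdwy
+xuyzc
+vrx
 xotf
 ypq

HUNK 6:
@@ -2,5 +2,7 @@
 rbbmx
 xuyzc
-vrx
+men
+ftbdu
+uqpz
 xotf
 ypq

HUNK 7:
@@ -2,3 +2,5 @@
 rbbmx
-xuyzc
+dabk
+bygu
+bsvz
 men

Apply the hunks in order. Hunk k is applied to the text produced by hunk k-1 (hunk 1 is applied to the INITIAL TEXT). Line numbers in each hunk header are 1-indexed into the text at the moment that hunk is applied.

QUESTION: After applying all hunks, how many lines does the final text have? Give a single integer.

Hunk 1: at line 1 remove [jqlu,sbxw,ymtni] add [llsgz] -> 5 lines: kqm mwfqs llsgz xotf ypq
Hunk 2: at line 1 remove [mwfqs] add [rbbmx,pole,fwgtb] -> 7 lines: kqm rbbmx pole fwgtb llsgz xotf ypq
Hunk 3: at line 2 remove [pole,fwgtb,llsgz] add [mlup,mgm] -> 6 lines: kqm rbbmx mlup mgm xotf ypq
Hunk 4: at line 1 remove [mlup,mgm] add [dgdwy] -> 5 lines: kqm rbbmx dgdwy xotf ypq
Hunk 5: at line 1 remove [dgdwy] add [xuyzc,vrx] -> 6 lines: kqm rbbmx xuyzc vrx xotf ypq
Hunk 6: at line 2 remove [vrx] add [men,ftbdu,uqpz] -> 8 lines: kqm rbbmx xuyzc men ftbdu uqpz xotf ypq
Hunk 7: at line 2 remove [xuyzc] add [dabk,bygu,bsvz] -> 10 lines: kqm rbbmx dabk bygu bsvz men ftbdu uqpz xotf ypq
Final line count: 10

Answer: 10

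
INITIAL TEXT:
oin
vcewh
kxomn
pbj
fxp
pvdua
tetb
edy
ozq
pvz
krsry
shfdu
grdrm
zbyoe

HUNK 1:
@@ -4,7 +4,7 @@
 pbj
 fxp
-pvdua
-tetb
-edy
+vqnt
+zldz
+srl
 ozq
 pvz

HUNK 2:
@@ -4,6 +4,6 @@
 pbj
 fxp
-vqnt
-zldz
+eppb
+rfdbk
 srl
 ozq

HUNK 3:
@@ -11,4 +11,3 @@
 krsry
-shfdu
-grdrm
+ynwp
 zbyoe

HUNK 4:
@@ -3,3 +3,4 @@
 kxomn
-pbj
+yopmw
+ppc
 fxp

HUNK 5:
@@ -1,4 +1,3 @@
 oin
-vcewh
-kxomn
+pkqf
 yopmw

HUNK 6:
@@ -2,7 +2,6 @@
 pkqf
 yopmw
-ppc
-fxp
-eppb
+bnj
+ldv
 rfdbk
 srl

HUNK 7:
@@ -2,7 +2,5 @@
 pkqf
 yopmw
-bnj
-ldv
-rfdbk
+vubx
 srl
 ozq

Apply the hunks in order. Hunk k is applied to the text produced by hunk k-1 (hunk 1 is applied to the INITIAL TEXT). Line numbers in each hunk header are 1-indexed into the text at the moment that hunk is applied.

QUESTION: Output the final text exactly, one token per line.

Answer: oin
pkqf
yopmw
vubx
srl
ozq
pvz
krsry
ynwp
zbyoe

Derivation:
Hunk 1: at line 4 remove [pvdua,tetb,edy] add [vqnt,zldz,srl] -> 14 lines: oin vcewh kxomn pbj fxp vqnt zldz srl ozq pvz krsry shfdu grdrm zbyoe
Hunk 2: at line 4 remove [vqnt,zldz] add [eppb,rfdbk] -> 14 lines: oin vcewh kxomn pbj fxp eppb rfdbk srl ozq pvz krsry shfdu grdrm zbyoe
Hunk 3: at line 11 remove [shfdu,grdrm] add [ynwp] -> 13 lines: oin vcewh kxomn pbj fxp eppb rfdbk srl ozq pvz krsry ynwp zbyoe
Hunk 4: at line 3 remove [pbj] add [yopmw,ppc] -> 14 lines: oin vcewh kxomn yopmw ppc fxp eppb rfdbk srl ozq pvz krsry ynwp zbyoe
Hunk 5: at line 1 remove [vcewh,kxomn] add [pkqf] -> 13 lines: oin pkqf yopmw ppc fxp eppb rfdbk srl ozq pvz krsry ynwp zbyoe
Hunk 6: at line 2 remove [ppc,fxp,eppb] add [bnj,ldv] -> 12 lines: oin pkqf yopmw bnj ldv rfdbk srl ozq pvz krsry ynwp zbyoe
Hunk 7: at line 2 remove [bnj,ldv,rfdbk] add [vubx] -> 10 lines: oin pkqf yopmw vubx srl ozq pvz krsry ynwp zbyoe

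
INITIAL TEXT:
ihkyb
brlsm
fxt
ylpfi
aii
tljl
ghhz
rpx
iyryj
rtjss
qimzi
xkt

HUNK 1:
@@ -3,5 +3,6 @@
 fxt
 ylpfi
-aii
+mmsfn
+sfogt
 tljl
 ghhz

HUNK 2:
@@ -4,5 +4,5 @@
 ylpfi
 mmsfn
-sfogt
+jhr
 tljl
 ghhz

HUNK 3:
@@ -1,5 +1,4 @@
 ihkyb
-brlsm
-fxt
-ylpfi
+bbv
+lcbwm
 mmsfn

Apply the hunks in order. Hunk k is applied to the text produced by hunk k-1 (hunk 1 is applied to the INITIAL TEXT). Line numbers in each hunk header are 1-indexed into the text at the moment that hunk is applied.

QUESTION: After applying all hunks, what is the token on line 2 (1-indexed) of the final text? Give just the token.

Answer: bbv

Derivation:
Hunk 1: at line 3 remove [aii] add [mmsfn,sfogt] -> 13 lines: ihkyb brlsm fxt ylpfi mmsfn sfogt tljl ghhz rpx iyryj rtjss qimzi xkt
Hunk 2: at line 4 remove [sfogt] add [jhr] -> 13 lines: ihkyb brlsm fxt ylpfi mmsfn jhr tljl ghhz rpx iyryj rtjss qimzi xkt
Hunk 3: at line 1 remove [brlsm,fxt,ylpfi] add [bbv,lcbwm] -> 12 lines: ihkyb bbv lcbwm mmsfn jhr tljl ghhz rpx iyryj rtjss qimzi xkt
Final line 2: bbv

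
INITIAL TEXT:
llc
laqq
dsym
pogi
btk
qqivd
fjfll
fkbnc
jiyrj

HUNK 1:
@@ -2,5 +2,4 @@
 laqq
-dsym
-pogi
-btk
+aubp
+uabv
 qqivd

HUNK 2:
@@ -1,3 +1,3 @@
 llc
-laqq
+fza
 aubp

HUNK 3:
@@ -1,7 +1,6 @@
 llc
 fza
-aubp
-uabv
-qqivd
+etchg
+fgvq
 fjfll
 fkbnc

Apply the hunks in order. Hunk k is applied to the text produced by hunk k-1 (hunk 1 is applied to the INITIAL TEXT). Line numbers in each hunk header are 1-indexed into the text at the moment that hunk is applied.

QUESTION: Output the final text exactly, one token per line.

Hunk 1: at line 2 remove [dsym,pogi,btk] add [aubp,uabv] -> 8 lines: llc laqq aubp uabv qqivd fjfll fkbnc jiyrj
Hunk 2: at line 1 remove [laqq] add [fza] -> 8 lines: llc fza aubp uabv qqivd fjfll fkbnc jiyrj
Hunk 3: at line 1 remove [aubp,uabv,qqivd] add [etchg,fgvq] -> 7 lines: llc fza etchg fgvq fjfll fkbnc jiyrj

Answer: llc
fza
etchg
fgvq
fjfll
fkbnc
jiyrj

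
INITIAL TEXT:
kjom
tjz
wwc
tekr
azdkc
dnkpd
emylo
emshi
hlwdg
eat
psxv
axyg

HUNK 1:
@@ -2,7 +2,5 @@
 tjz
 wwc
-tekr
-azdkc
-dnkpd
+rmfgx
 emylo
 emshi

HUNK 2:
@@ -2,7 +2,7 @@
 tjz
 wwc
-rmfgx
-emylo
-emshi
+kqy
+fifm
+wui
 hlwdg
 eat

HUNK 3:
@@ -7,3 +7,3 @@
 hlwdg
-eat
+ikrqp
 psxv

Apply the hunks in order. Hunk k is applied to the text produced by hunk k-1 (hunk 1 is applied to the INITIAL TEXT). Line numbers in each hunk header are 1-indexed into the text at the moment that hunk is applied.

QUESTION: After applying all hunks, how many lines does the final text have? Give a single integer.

Answer: 10

Derivation:
Hunk 1: at line 2 remove [tekr,azdkc,dnkpd] add [rmfgx] -> 10 lines: kjom tjz wwc rmfgx emylo emshi hlwdg eat psxv axyg
Hunk 2: at line 2 remove [rmfgx,emylo,emshi] add [kqy,fifm,wui] -> 10 lines: kjom tjz wwc kqy fifm wui hlwdg eat psxv axyg
Hunk 3: at line 7 remove [eat] add [ikrqp] -> 10 lines: kjom tjz wwc kqy fifm wui hlwdg ikrqp psxv axyg
Final line count: 10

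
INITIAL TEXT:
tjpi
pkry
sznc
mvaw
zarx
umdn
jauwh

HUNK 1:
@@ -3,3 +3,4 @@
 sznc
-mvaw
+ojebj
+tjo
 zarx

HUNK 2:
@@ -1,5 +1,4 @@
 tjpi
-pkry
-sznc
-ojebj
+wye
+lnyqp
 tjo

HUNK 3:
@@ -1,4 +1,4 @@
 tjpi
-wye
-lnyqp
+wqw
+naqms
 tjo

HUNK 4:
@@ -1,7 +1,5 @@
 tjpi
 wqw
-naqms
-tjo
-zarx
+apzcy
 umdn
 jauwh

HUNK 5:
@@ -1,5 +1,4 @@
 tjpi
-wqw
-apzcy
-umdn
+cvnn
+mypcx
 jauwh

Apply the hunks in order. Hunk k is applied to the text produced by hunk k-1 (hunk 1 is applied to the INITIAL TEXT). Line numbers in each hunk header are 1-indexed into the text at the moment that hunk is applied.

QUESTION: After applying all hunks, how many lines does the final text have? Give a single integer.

Answer: 4

Derivation:
Hunk 1: at line 3 remove [mvaw] add [ojebj,tjo] -> 8 lines: tjpi pkry sznc ojebj tjo zarx umdn jauwh
Hunk 2: at line 1 remove [pkry,sznc,ojebj] add [wye,lnyqp] -> 7 lines: tjpi wye lnyqp tjo zarx umdn jauwh
Hunk 3: at line 1 remove [wye,lnyqp] add [wqw,naqms] -> 7 lines: tjpi wqw naqms tjo zarx umdn jauwh
Hunk 4: at line 1 remove [naqms,tjo,zarx] add [apzcy] -> 5 lines: tjpi wqw apzcy umdn jauwh
Hunk 5: at line 1 remove [wqw,apzcy,umdn] add [cvnn,mypcx] -> 4 lines: tjpi cvnn mypcx jauwh
Final line count: 4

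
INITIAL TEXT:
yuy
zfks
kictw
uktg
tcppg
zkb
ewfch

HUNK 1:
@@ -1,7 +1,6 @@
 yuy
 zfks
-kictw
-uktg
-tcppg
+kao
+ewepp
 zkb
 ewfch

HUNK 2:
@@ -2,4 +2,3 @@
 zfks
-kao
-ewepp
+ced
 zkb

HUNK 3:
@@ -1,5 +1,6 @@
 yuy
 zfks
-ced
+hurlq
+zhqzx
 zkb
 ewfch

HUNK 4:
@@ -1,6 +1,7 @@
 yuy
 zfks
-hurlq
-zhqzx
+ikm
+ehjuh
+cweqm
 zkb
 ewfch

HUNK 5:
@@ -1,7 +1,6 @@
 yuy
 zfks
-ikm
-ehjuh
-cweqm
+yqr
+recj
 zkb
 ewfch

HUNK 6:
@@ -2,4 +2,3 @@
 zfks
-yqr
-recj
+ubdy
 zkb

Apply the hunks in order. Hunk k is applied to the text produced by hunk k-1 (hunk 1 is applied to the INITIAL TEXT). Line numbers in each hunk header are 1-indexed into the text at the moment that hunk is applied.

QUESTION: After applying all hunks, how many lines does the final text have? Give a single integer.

Answer: 5

Derivation:
Hunk 1: at line 1 remove [kictw,uktg,tcppg] add [kao,ewepp] -> 6 lines: yuy zfks kao ewepp zkb ewfch
Hunk 2: at line 2 remove [kao,ewepp] add [ced] -> 5 lines: yuy zfks ced zkb ewfch
Hunk 3: at line 1 remove [ced] add [hurlq,zhqzx] -> 6 lines: yuy zfks hurlq zhqzx zkb ewfch
Hunk 4: at line 1 remove [hurlq,zhqzx] add [ikm,ehjuh,cweqm] -> 7 lines: yuy zfks ikm ehjuh cweqm zkb ewfch
Hunk 5: at line 1 remove [ikm,ehjuh,cweqm] add [yqr,recj] -> 6 lines: yuy zfks yqr recj zkb ewfch
Hunk 6: at line 2 remove [yqr,recj] add [ubdy] -> 5 lines: yuy zfks ubdy zkb ewfch
Final line count: 5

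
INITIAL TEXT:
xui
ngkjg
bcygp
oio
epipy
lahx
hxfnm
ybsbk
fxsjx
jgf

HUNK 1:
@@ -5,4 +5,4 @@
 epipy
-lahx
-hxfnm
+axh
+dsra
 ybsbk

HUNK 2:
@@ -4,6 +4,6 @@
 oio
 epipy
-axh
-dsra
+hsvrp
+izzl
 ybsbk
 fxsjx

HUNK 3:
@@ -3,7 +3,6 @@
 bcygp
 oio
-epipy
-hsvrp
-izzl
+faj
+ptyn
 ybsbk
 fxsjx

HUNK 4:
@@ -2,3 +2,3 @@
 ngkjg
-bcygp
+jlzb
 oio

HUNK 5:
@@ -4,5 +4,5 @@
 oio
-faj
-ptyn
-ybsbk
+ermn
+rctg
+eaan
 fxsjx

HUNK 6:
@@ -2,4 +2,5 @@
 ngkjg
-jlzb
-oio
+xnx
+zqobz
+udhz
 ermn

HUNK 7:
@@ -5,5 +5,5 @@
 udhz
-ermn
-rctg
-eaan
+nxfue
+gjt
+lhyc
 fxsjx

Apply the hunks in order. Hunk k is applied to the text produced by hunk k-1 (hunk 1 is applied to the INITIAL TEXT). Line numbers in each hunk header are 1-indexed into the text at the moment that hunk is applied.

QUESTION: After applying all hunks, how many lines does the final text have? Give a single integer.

Answer: 10

Derivation:
Hunk 1: at line 5 remove [lahx,hxfnm] add [axh,dsra] -> 10 lines: xui ngkjg bcygp oio epipy axh dsra ybsbk fxsjx jgf
Hunk 2: at line 4 remove [axh,dsra] add [hsvrp,izzl] -> 10 lines: xui ngkjg bcygp oio epipy hsvrp izzl ybsbk fxsjx jgf
Hunk 3: at line 3 remove [epipy,hsvrp,izzl] add [faj,ptyn] -> 9 lines: xui ngkjg bcygp oio faj ptyn ybsbk fxsjx jgf
Hunk 4: at line 2 remove [bcygp] add [jlzb] -> 9 lines: xui ngkjg jlzb oio faj ptyn ybsbk fxsjx jgf
Hunk 5: at line 4 remove [faj,ptyn,ybsbk] add [ermn,rctg,eaan] -> 9 lines: xui ngkjg jlzb oio ermn rctg eaan fxsjx jgf
Hunk 6: at line 2 remove [jlzb,oio] add [xnx,zqobz,udhz] -> 10 lines: xui ngkjg xnx zqobz udhz ermn rctg eaan fxsjx jgf
Hunk 7: at line 5 remove [ermn,rctg,eaan] add [nxfue,gjt,lhyc] -> 10 lines: xui ngkjg xnx zqobz udhz nxfue gjt lhyc fxsjx jgf
Final line count: 10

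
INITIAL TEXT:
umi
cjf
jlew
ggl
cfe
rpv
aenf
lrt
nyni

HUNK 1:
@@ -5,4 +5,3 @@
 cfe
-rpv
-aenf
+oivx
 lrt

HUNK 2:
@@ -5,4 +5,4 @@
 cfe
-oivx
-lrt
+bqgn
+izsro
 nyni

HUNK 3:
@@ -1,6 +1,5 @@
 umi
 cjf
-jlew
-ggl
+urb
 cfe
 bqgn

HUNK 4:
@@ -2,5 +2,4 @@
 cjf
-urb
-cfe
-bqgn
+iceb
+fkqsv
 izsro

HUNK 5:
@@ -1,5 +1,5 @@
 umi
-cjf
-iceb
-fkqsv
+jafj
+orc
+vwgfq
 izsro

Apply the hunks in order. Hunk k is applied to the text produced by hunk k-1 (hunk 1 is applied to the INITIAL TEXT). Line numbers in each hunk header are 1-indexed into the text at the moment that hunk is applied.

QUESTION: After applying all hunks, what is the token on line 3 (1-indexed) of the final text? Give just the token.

Answer: orc

Derivation:
Hunk 1: at line 5 remove [rpv,aenf] add [oivx] -> 8 lines: umi cjf jlew ggl cfe oivx lrt nyni
Hunk 2: at line 5 remove [oivx,lrt] add [bqgn,izsro] -> 8 lines: umi cjf jlew ggl cfe bqgn izsro nyni
Hunk 3: at line 1 remove [jlew,ggl] add [urb] -> 7 lines: umi cjf urb cfe bqgn izsro nyni
Hunk 4: at line 2 remove [urb,cfe,bqgn] add [iceb,fkqsv] -> 6 lines: umi cjf iceb fkqsv izsro nyni
Hunk 5: at line 1 remove [cjf,iceb,fkqsv] add [jafj,orc,vwgfq] -> 6 lines: umi jafj orc vwgfq izsro nyni
Final line 3: orc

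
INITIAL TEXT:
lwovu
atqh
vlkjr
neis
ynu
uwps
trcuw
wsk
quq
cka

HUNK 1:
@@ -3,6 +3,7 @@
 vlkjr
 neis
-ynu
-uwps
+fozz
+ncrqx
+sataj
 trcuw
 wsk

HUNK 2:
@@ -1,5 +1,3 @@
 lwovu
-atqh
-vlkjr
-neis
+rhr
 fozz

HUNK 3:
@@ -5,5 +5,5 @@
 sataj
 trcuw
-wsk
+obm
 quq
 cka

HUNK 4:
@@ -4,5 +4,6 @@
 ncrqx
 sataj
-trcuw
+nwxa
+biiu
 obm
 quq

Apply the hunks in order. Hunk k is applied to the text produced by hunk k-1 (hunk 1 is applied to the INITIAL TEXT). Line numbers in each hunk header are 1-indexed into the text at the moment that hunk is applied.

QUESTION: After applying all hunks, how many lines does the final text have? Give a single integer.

Answer: 10

Derivation:
Hunk 1: at line 3 remove [ynu,uwps] add [fozz,ncrqx,sataj] -> 11 lines: lwovu atqh vlkjr neis fozz ncrqx sataj trcuw wsk quq cka
Hunk 2: at line 1 remove [atqh,vlkjr,neis] add [rhr] -> 9 lines: lwovu rhr fozz ncrqx sataj trcuw wsk quq cka
Hunk 3: at line 5 remove [wsk] add [obm] -> 9 lines: lwovu rhr fozz ncrqx sataj trcuw obm quq cka
Hunk 4: at line 4 remove [trcuw] add [nwxa,biiu] -> 10 lines: lwovu rhr fozz ncrqx sataj nwxa biiu obm quq cka
Final line count: 10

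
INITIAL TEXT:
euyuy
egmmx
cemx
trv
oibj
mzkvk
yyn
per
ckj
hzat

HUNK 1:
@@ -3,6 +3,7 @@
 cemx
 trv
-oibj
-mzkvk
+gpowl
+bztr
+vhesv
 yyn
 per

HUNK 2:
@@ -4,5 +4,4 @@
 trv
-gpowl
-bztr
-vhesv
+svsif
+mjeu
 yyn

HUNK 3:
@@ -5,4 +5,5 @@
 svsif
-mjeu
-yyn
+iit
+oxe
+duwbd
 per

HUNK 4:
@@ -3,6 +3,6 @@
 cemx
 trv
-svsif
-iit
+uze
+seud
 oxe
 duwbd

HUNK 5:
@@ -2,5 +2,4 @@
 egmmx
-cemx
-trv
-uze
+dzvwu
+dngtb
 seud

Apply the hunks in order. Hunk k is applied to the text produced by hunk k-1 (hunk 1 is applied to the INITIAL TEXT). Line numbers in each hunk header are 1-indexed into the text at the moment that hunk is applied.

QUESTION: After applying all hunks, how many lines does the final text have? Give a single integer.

Hunk 1: at line 3 remove [oibj,mzkvk] add [gpowl,bztr,vhesv] -> 11 lines: euyuy egmmx cemx trv gpowl bztr vhesv yyn per ckj hzat
Hunk 2: at line 4 remove [gpowl,bztr,vhesv] add [svsif,mjeu] -> 10 lines: euyuy egmmx cemx trv svsif mjeu yyn per ckj hzat
Hunk 3: at line 5 remove [mjeu,yyn] add [iit,oxe,duwbd] -> 11 lines: euyuy egmmx cemx trv svsif iit oxe duwbd per ckj hzat
Hunk 4: at line 3 remove [svsif,iit] add [uze,seud] -> 11 lines: euyuy egmmx cemx trv uze seud oxe duwbd per ckj hzat
Hunk 5: at line 2 remove [cemx,trv,uze] add [dzvwu,dngtb] -> 10 lines: euyuy egmmx dzvwu dngtb seud oxe duwbd per ckj hzat
Final line count: 10

Answer: 10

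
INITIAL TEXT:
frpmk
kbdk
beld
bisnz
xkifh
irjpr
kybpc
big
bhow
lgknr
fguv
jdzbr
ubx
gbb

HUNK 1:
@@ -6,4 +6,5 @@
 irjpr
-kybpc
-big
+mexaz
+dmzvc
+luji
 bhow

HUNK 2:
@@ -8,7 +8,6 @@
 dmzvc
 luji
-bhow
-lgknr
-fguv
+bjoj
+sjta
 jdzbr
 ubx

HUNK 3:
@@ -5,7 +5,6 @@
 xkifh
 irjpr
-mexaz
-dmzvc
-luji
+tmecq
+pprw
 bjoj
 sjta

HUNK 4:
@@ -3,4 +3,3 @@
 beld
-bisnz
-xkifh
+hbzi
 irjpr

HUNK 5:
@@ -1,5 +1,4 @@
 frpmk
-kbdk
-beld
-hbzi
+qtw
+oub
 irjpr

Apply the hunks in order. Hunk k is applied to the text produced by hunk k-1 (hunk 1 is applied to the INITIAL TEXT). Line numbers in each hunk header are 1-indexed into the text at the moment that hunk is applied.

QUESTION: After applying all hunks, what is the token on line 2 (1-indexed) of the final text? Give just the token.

Hunk 1: at line 6 remove [kybpc,big] add [mexaz,dmzvc,luji] -> 15 lines: frpmk kbdk beld bisnz xkifh irjpr mexaz dmzvc luji bhow lgknr fguv jdzbr ubx gbb
Hunk 2: at line 8 remove [bhow,lgknr,fguv] add [bjoj,sjta] -> 14 lines: frpmk kbdk beld bisnz xkifh irjpr mexaz dmzvc luji bjoj sjta jdzbr ubx gbb
Hunk 3: at line 5 remove [mexaz,dmzvc,luji] add [tmecq,pprw] -> 13 lines: frpmk kbdk beld bisnz xkifh irjpr tmecq pprw bjoj sjta jdzbr ubx gbb
Hunk 4: at line 3 remove [bisnz,xkifh] add [hbzi] -> 12 lines: frpmk kbdk beld hbzi irjpr tmecq pprw bjoj sjta jdzbr ubx gbb
Hunk 5: at line 1 remove [kbdk,beld,hbzi] add [qtw,oub] -> 11 lines: frpmk qtw oub irjpr tmecq pprw bjoj sjta jdzbr ubx gbb
Final line 2: qtw

Answer: qtw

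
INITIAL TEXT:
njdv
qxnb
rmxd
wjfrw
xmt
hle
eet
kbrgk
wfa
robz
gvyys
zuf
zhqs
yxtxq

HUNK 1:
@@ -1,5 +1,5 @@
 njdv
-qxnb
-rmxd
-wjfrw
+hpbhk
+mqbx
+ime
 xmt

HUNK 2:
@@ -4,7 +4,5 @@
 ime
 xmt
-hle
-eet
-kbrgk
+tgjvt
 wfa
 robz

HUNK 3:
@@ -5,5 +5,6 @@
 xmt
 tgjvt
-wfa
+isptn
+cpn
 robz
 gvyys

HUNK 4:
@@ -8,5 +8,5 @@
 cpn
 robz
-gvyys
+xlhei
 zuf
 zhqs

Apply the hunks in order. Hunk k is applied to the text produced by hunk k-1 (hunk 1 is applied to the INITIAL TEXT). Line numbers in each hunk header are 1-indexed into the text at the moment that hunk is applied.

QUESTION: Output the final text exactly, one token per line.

Answer: njdv
hpbhk
mqbx
ime
xmt
tgjvt
isptn
cpn
robz
xlhei
zuf
zhqs
yxtxq

Derivation:
Hunk 1: at line 1 remove [qxnb,rmxd,wjfrw] add [hpbhk,mqbx,ime] -> 14 lines: njdv hpbhk mqbx ime xmt hle eet kbrgk wfa robz gvyys zuf zhqs yxtxq
Hunk 2: at line 4 remove [hle,eet,kbrgk] add [tgjvt] -> 12 lines: njdv hpbhk mqbx ime xmt tgjvt wfa robz gvyys zuf zhqs yxtxq
Hunk 3: at line 5 remove [wfa] add [isptn,cpn] -> 13 lines: njdv hpbhk mqbx ime xmt tgjvt isptn cpn robz gvyys zuf zhqs yxtxq
Hunk 4: at line 8 remove [gvyys] add [xlhei] -> 13 lines: njdv hpbhk mqbx ime xmt tgjvt isptn cpn robz xlhei zuf zhqs yxtxq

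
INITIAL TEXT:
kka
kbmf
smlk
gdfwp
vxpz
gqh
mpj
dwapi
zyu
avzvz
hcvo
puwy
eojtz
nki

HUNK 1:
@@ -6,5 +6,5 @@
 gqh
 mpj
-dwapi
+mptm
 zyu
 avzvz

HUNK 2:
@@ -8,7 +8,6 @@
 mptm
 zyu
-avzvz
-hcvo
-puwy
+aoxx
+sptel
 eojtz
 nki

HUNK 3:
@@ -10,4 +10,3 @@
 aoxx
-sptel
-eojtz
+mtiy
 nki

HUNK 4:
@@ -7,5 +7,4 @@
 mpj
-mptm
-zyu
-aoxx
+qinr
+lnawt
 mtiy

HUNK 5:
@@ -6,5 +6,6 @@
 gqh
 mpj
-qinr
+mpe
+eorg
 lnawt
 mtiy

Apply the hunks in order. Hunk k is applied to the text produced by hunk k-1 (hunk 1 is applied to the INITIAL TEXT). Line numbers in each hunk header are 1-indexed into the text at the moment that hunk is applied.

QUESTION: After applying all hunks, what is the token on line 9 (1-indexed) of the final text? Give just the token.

Answer: eorg

Derivation:
Hunk 1: at line 6 remove [dwapi] add [mptm] -> 14 lines: kka kbmf smlk gdfwp vxpz gqh mpj mptm zyu avzvz hcvo puwy eojtz nki
Hunk 2: at line 8 remove [avzvz,hcvo,puwy] add [aoxx,sptel] -> 13 lines: kka kbmf smlk gdfwp vxpz gqh mpj mptm zyu aoxx sptel eojtz nki
Hunk 3: at line 10 remove [sptel,eojtz] add [mtiy] -> 12 lines: kka kbmf smlk gdfwp vxpz gqh mpj mptm zyu aoxx mtiy nki
Hunk 4: at line 7 remove [mptm,zyu,aoxx] add [qinr,lnawt] -> 11 lines: kka kbmf smlk gdfwp vxpz gqh mpj qinr lnawt mtiy nki
Hunk 5: at line 6 remove [qinr] add [mpe,eorg] -> 12 lines: kka kbmf smlk gdfwp vxpz gqh mpj mpe eorg lnawt mtiy nki
Final line 9: eorg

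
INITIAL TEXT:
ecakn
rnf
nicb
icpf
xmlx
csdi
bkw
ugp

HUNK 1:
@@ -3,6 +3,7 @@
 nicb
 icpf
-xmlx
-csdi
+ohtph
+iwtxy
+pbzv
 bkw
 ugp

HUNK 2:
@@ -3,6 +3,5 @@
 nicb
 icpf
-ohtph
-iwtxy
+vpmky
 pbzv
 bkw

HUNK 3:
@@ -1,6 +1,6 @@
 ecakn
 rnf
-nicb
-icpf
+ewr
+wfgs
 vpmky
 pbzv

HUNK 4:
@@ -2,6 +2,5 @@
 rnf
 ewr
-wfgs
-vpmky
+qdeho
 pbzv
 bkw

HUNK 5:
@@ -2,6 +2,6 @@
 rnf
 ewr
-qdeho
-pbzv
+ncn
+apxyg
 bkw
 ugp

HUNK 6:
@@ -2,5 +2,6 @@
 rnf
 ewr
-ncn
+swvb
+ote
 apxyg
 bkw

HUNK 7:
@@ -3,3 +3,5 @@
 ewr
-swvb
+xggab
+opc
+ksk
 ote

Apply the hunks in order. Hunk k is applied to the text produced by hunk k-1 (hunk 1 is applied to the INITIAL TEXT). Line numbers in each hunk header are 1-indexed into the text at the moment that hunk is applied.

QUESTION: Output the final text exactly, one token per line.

Hunk 1: at line 3 remove [xmlx,csdi] add [ohtph,iwtxy,pbzv] -> 9 lines: ecakn rnf nicb icpf ohtph iwtxy pbzv bkw ugp
Hunk 2: at line 3 remove [ohtph,iwtxy] add [vpmky] -> 8 lines: ecakn rnf nicb icpf vpmky pbzv bkw ugp
Hunk 3: at line 1 remove [nicb,icpf] add [ewr,wfgs] -> 8 lines: ecakn rnf ewr wfgs vpmky pbzv bkw ugp
Hunk 4: at line 2 remove [wfgs,vpmky] add [qdeho] -> 7 lines: ecakn rnf ewr qdeho pbzv bkw ugp
Hunk 5: at line 2 remove [qdeho,pbzv] add [ncn,apxyg] -> 7 lines: ecakn rnf ewr ncn apxyg bkw ugp
Hunk 6: at line 2 remove [ncn] add [swvb,ote] -> 8 lines: ecakn rnf ewr swvb ote apxyg bkw ugp
Hunk 7: at line 3 remove [swvb] add [xggab,opc,ksk] -> 10 lines: ecakn rnf ewr xggab opc ksk ote apxyg bkw ugp

Answer: ecakn
rnf
ewr
xggab
opc
ksk
ote
apxyg
bkw
ugp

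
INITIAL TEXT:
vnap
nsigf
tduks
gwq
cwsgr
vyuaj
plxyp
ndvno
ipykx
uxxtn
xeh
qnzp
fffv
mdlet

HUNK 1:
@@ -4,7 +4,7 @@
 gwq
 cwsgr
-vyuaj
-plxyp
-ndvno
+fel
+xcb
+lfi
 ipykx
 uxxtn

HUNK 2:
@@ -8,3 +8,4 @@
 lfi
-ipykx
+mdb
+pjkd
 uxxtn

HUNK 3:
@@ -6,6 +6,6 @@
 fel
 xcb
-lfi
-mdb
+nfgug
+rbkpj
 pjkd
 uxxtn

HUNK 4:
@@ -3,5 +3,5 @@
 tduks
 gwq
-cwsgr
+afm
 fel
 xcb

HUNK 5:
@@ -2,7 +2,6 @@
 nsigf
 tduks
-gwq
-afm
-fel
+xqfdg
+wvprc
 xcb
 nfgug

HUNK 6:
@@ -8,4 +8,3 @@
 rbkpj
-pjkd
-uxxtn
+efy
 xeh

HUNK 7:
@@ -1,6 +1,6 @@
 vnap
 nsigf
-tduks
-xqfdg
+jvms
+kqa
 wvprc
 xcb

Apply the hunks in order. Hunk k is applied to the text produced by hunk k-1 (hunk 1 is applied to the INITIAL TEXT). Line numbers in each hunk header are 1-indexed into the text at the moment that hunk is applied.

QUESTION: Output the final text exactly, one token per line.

Hunk 1: at line 4 remove [vyuaj,plxyp,ndvno] add [fel,xcb,lfi] -> 14 lines: vnap nsigf tduks gwq cwsgr fel xcb lfi ipykx uxxtn xeh qnzp fffv mdlet
Hunk 2: at line 8 remove [ipykx] add [mdb,pjkd] -> 15 lines: vnap nsigf tduks gwq cwsgr fel xcb lfi mdb pjkd uxxtn xeh qnzp fffv mdlet
Hunk 3: at line 6 remove [lfi,mdb] add [nfgug,rbkpj] -> 15 lines: vnap nsigf tduks gwq cwsgr fel xcb nfgug rbkpj pjkd uxxtn xeh qnzp fffv mdlet
Hunk 4: at line 3 remove [cwsgr] add [afm] -> 15 lines: vnap nsigf tduks gwq afm fel xcb nfgug rbkpj pjkd uxxtn xeh qnzp fffv mdlet
Hunk 5: at line 2 remove [gwq,afm,fel] add [xqfdg,wvprc] -> 14 lines: vnap nsigf tduks xqfdg wvprc xcb nfgug rbkpj pjkd uxxtn xeh qnzp fffv mdlet
Hunk 6: at line 8 remove [pjkd,uxxtn] add [efy] -> 13 lines: vnap nsigf tduks xqfdg wvprc xcb nfgug rbkpj efy xeh qnzp fffv mdlet
Hunk 7: at line 1 remove [tduks,xqfdg] add [jvms,kqa] -> 13 lines: vnap nsigf jvms kqa wvprc xcb nfgug rbkpj efy xeh qnzp fffv mdlet

Answer: vnap
nsigf
jvms
kqa
wvprc
xcb
nfgug
rbkpj
efy
xeh
qnzp
fffv
mdlet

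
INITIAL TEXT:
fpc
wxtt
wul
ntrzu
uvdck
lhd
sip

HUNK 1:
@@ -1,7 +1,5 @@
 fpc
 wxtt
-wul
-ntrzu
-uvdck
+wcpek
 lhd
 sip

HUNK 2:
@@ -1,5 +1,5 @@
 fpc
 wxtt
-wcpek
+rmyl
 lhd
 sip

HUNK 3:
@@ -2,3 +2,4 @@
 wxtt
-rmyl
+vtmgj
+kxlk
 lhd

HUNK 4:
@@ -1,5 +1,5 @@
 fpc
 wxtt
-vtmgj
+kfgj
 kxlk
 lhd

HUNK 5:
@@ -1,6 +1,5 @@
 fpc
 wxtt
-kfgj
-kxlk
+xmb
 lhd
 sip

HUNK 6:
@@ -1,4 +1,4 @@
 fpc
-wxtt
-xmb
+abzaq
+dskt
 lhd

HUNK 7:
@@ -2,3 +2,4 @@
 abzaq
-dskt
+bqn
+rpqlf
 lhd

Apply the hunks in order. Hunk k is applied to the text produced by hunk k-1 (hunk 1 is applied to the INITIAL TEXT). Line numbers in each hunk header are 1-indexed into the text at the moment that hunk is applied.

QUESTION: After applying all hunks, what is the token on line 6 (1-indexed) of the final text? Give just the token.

Answer: sip

Derivation:
Hunk 1: at line 1 remove [wul,ntrzu,uvdck] add [wcpek] -> 5 lines: fpc wxtt wcpek lhd sip
Hunk 2: at line 1 remove [wcpek] add [rmyl] -> 5 lines: fpc wxtt rmyl lhd sip
Hunk 3: at line 2 remove [rmyl] add [vtmgj,kxlk] -> 6 lines: fpc wxtt vtmgj kxlk lhd sip
Hunk 4: at line 1 remove [vtmgj] add [kfgj] -> 6 lines: fpc wxtt kfgj kxlk lhd sip
Hunk 5: at line 1 remove [kfgj,kxlk] add [xmb] -> 5 lines: fpc wxtt xmb lhd sip
Hunk 6: at line 1 remove [wxtt,xmb] add [abzaq,dskt] -> 5 lines: fpc abzaq dskt lhd sip
Hunk 7: at line 2 remove [dskt] add [bqn,rpqlf] -> 6 lines: fpc abzaq bqn rpqlf lhd sip
Final line 6: sip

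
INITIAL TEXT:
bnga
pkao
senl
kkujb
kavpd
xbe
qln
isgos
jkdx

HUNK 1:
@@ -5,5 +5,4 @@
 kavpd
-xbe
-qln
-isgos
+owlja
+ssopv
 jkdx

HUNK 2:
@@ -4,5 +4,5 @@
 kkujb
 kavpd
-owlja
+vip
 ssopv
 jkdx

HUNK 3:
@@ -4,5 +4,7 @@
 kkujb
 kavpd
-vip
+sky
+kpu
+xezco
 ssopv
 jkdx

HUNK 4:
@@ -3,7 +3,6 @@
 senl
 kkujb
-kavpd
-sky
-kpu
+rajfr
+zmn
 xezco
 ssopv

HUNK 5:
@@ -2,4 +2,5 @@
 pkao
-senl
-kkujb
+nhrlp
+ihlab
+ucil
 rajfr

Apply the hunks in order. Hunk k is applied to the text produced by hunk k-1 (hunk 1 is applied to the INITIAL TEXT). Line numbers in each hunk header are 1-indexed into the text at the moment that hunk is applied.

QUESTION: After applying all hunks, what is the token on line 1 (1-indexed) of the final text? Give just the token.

Hunk 1: at line 5 remove [xbe,qln,isgos] add [owlja,ssopv] -> 8 lines: bnga pkao senl kkujb kavpd owlja ssopv jkdx
Hunk 2: at line 4 remove [owlja] add [vip] -> 8 lines: bnga pkao senl kkujb kavpd vip ssopv jkdx
Hunk 3: at line 4 remove [vip] add [sky,kpu,xezco] -> 10 lines: bnga pkao senl kkujb kavpd sky kpu xezco ssopv jkdx
Hunk 4: at line 3 remove [kavpd,sky,kpu] add [rajfr,zmn] -> 9 lines: bnga pkao senl kkujb rajfr zmn xezco ssopv jkdx
Hunk 5: at line 2 remove [senl,kkujb] add [nhrlp,ihlab,ucil] -> 10 lines: bnga pkao nhrlp ihlab ucil rajfr zmn xezco ssopv jkdx
Final line 1: bnga

Answer: bnga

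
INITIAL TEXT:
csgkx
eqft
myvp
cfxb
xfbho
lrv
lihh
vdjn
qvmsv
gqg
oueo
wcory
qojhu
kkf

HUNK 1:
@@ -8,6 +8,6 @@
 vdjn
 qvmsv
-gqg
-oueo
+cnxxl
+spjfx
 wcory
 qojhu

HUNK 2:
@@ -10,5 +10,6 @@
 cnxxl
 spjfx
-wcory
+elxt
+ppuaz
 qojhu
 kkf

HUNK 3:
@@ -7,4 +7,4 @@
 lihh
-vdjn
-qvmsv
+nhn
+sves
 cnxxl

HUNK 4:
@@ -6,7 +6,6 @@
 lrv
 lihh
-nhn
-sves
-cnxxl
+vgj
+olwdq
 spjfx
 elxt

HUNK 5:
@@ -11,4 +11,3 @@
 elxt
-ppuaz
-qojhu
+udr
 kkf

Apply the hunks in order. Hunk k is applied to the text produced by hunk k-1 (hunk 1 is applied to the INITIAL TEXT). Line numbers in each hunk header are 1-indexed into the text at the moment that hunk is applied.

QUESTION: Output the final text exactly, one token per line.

Hunk 1: at line 8 remove [gqg,oueo] add [cnxxl,spjfx] -> 14 lines: csgkx eqft myvp cfxb xfbho lrv lihh vdjn qvmsv cnxxl spjfx wcory qojhu kkf
Hunk 2: at line 10 remove [wcory] add [elxt,ppuaz] -> 15 lines: csgkx eqft myvp cfxb xfbho lrv lihh vdjn qvmsv cnxxl spjfx elxt ppuaz qojhu kkf
Hunk 3: at line 7 remove [vdjn,qvmsv] add [nhn,sves] -> 15 lines: csgkx eqft myvp cfxb xfbho lrv lihh nhn sves cnxxl spjfx elxt ppuaz qojhu kkf
Hunk 4: at line 6 remove [nhn,sves,cnxxl] add [vgj,olwdq] -> 14 lines: csgkx eqft myvp cfxb xfbho lrv lihh vgj olwdq spjfx elxt ppuaz qojhu kkf
Hunk 5: at line 11 remove [ppuaz,qojhu] add [udr] -> 13 lines: csgkx eqft myvp cfxb xfbho lrv lihh vgj olwdq spjfx elxt udr kkf

Answer: csgkx
eqft
myvp
cfxb
xfbho
lrv
lihh
vgj
olwdq
spjfx
elxt
udr
kkf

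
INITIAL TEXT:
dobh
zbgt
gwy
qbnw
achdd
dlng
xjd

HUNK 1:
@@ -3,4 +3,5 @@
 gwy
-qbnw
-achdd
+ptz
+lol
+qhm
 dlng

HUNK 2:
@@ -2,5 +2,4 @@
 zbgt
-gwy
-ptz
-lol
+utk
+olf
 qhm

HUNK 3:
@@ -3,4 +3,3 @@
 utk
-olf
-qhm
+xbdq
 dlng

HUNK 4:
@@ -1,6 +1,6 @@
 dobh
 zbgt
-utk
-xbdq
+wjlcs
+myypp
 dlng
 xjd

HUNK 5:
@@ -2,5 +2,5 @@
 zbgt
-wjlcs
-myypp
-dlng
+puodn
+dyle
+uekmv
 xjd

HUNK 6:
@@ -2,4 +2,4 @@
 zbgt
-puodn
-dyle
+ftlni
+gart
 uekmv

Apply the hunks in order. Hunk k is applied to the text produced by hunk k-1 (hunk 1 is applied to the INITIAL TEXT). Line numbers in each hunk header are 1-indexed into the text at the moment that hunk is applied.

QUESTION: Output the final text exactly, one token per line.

Hunk 1: at line 3 remove [qbnw,achdd] add [ptz,lol,qhm] -> 8 lines: dobh zbgt gwy ptz lol qhm dlng xjd
Hunk 2: at line 2 remove [gwy,ptz,lol] add [utk,olf] -> 7 lines: dobh zbgt utk olf qhm dlng xjd
Hunk 3: at line 3 remove [olf,qhm] add [xbdq] -> 6 lines: dobh zbgt utk xbdq dlng xjd
Hunk 4: at line 1 remove [utk,xbdq] add [wjlcs,myypp] -> 6 lines: dobh zbgt wjlcs myypp dlng xjd
Hunk 5: at line 2 remove [wjlcs,myypp,dlng] add [puodn,dyle,uekmv] -> 6 lines: dobh zbgt puodn dyle uekmv xjd
Hunk 6: at line 2 remove [puodn,dyle] add [ftlni,gart] -> 6 lines: dobh zbgt ftlni gart uekmv xjd

Answer: dobh
zbgt
ftlni
gart
uekmv
xjd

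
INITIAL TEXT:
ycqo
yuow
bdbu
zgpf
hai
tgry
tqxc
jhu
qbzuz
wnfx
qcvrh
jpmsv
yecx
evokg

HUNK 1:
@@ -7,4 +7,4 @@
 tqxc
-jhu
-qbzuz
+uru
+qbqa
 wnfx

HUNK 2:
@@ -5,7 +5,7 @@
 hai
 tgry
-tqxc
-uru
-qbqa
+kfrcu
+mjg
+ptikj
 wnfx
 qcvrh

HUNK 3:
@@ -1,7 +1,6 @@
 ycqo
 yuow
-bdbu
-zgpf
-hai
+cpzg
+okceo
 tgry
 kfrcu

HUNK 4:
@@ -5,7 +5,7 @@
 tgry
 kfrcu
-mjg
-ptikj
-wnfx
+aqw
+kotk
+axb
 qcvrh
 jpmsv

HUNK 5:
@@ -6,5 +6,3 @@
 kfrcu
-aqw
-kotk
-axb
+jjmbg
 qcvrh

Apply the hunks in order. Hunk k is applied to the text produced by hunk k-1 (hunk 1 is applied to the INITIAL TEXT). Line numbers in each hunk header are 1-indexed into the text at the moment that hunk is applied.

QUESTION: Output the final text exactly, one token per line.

Hunk 1: at line 7 remove [jhu,qbzuz] add [uru,qbqa] -> 14 lines: ycqo yuow bdbu zgpf hai tgry tqxc uru qbqa wnfx qcvrh jpmsv yecx evokg
Hunk 2: at line 5 remove [tqxc,uru,qbqa] add [kfrcu,mjg,ptikj] -> 14 lines: ycqo yuow bdbu zgpf hai tgry kfrcu mjg ptikj wnfx qcvrh jpmsv yecx evokg
Hunk 3: at line 1 remove [bdbu,zgpf,hai] add [cpzg,okceo] -> 13 lines: ycqo yuow cpzg okceo tgry kfrcu mjg ptikj wnfx qcvrh jpmsv yecx evokg
Hunk 4: at line 5 remove [mjg,ptikj,wnfx] add [aqw,kotk,axb] -> 13 lines: ycqo yuow cpzg okceo tgry kfrcu aqw kotk axb qcvrh jpmsv yecx evokg
Hunk 5: at line 6 remove [aqw,kotk,axb] add [jjmbg] -> 11 lines: ycqo yuow cpzg okceo tgry kfrcu jjmbg qcvrh jpmsv yecx evokg

Answer: ycqo
yuow
cpzg
okceo
tgry
kfrcu
jjmbg
qcvrh
jpmsv
yecx
evokg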